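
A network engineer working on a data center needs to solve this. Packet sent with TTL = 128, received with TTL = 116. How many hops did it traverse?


Given: initial TTL = 128, received TTL = 116
Hops = initial TTL - received TTL
Hops = 128 - 116 = 12

12


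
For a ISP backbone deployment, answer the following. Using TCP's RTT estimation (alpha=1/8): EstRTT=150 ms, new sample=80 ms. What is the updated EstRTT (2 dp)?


Given: EstRTT = 150 ms, SampleRTT = 80 ms, alpha = 1/8
New EstRTT = (1 - alpha) * EstRTT + alpha * SampleRTT
(7/8) * 150 = 131.25
(1/8) * 80 = 10
New EstRTT = 131.25 + 10 = 141.25 ms -> 141.25 ms (2 dp)

141.25


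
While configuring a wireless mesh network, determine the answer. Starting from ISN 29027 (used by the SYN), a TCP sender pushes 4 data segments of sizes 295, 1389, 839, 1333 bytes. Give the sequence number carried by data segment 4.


The SYN occupies sequence number ISN = 29027, so the first data byte is ISN + 1 = 29028.
SEQ of data segment i = (ISN + 1) + sum of payload sizes of segments 1..i-1.
Segment 1: SEQ = 29028, payload = 295 bytes
Segment 2: SEQ = 29323, payload = 1389 bytes
Segment 3: SEQ = 30712, payload = 839 bytes
Segment 4: SEQ = 31551, payload = 1333 bytes
SEQ of segment 4 = 29028 + 295 + 1389 + 839 = 31551

31551


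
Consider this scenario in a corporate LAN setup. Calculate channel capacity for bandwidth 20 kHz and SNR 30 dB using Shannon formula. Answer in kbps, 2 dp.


Given: B = 20 kHz, SNR = 30 dB
SNR linear = 10^(30/10) = 1000
1 + SNR = 1001
log2(1001) = 9.9672262588
C = 20 * 1000 * 9.9672262588 = 199344.5252 bps
C = 199.344525 kbps -> 199.34 kbps (2 dp)

199.34


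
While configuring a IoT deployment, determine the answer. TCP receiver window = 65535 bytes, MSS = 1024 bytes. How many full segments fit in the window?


Given: RWND = 65535 bytes, MSS = 1024 bytes
Full segments = floor(RWND / MSS)
Full segments = floor(65535 / 1024)
Full segments = floor(63.999) = 63

63


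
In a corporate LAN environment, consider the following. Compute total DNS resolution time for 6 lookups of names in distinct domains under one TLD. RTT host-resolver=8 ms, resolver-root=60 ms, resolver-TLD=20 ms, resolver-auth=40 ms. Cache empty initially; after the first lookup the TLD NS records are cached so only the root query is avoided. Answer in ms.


Lookup 1 (cold cache): local + root + TLD + auth = 8 + 60 + 20 + 40 = 128 ms
Lookups 2..6 (TLD NS cached -> skip root; new domain -> still ask TLD and auth): local + TLD + auth = 8 + 20 + 40 = 68 ms each
Remaining 5 lookups: 5 * 68 = 340 ms
Total = 128 + 340 = 468 ms

468


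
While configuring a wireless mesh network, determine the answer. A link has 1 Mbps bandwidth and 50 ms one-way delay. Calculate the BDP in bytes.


Given: bandwidth = 1 Mbps, delay = 50 ms
BDP in bits = 1 * 10^6 * 50 / 1000
BDP in bits = 50000
BDP in bytes = 50000 / 8 = 6250

6250


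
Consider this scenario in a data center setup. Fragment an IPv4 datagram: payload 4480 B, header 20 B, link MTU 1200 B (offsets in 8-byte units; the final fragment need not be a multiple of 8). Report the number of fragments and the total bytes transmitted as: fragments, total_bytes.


Max data per non-final fragment = floor((MTU - header)/8)*8 = floor((1200 - 20)/8)*8 = floor(1180/8)*8 = 1176 B
Final fragment needs no 8-byte alignment: it can carry up to MTU - header = 1180 B
Non-final fragments needed = ceil((payload - 1180) / 1176) = ceil(3300/1176) = ceil(2.8061) = 3
Number of fragments = 3 + 1 = 4
Fragment sizes (data): 3 * 1176 B + 952 B (last, 952 <= 1180 OK)
Total bytes sent = payload + n_frags * header = 4480 + 4*20 = 4480 + 80 = 4560 B

4, 4560


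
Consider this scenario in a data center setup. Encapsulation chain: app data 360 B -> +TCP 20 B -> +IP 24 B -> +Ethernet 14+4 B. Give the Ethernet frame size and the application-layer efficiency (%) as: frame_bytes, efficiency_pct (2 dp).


TCP segment = 360 + 20 = 380 B
IP packet = 380 + 24 = 404 B
Ethernet frame = 404 + 14 + 4 = 422 B
Efficiency = app / frame = 360 / 422 = 0.853081 = 85.3081% -> 85.31% (2 dp)

422, 85.31


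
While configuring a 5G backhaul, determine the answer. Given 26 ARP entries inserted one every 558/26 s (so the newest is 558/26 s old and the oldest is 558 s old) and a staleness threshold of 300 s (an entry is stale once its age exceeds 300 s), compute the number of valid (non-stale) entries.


Ages are k * 558/26 s for k = 1..26 (spacing = 21.4615 s).
Entry k is valid iff k * 558/26 <= 300 iff k <= 26 * 300 / 558 = 13.9785
n_valid = floor(13.9785) = 13
(n_stale = 26 - 13 = 13)

13


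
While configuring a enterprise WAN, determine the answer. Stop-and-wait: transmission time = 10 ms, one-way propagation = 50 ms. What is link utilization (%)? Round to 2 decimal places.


Given: Ttrans = 10 ms, Tprop = 50 ms
RTT = 2 * Tprop = 2 * 50 = 100 ms
U = Ttrans / (Ttrans + RTT)
U = 10 / (10 + 100)
U = 10 / 110 = 0.090909
U% = 9.09%

9.09


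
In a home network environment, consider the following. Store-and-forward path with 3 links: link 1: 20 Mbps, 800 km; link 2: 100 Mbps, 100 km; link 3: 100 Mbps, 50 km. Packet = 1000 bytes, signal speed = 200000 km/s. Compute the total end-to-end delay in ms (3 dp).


Packet = 1000 bytes = 8000 bits. Store-and-forward: sum (t_trans + t_prop) per link.
Link 1: t_trans = 8000/(20*10^6) s = 0.4000 ms; t_prop = 800/200000 s = 4.0000 ms; subtotal = 4.4000 ms
Link 2: t_trans = 8000/(100*10^6) s = 0.0800 ms; t_prop = 100/200000 s = 0.5000 ms; subtotal = 0.5800 ms
Link 3: t_trans = 8000/(100*10^6) s = 0.0800 ms; t_prop = 50/200000 s = 0.2500 ms; subtotal = 0.3300 ms
End-to-end = 4.4000 + 0.5800 + 0.3300 = 5.3100 ms -> 5.310 ms (3 dp)

5.310


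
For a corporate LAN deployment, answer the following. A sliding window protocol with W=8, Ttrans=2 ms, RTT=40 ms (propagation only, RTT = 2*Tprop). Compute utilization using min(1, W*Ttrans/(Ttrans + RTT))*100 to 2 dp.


Given: W = 8, Ttrans = 2 ms, RTT = 40 ms (= 2 * Tprop, Tprop = 20 ms)
Cycle time = Ttrans + RTT = 2 + 40 = 42 ms (first packet sent until its ACK returns)
W * Ttrans = 8 * 2 = 16 ms of sending per cycle
W * Ttrans / (Ttrans + RTT) = 16 / 42 = 0.380952
U = min(1, 0.380952) = 0.380952
U% = 38.10%

38.10


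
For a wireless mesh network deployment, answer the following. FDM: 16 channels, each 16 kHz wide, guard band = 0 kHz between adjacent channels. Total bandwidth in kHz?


Given: 16 channels, 16 kHz each, guard = 0 kHz
Channel bandwidth = 16 * 16 = 256 kHz
Guard bands = 15 gaps * 0 kHz = 0 kHz
Total = 256 + 0 = 256 kHz

256


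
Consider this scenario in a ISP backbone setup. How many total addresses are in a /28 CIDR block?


Given: CIDR prefix /28
Host bits = 32 - 28 = 4
Total addresses = 2^4 = 16

16


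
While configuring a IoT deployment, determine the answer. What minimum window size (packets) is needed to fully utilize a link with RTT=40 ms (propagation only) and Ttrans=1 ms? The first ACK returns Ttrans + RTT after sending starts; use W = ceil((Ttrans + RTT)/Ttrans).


Given: Ttrans = 1 ms, RTT = 40 ms (= 2 * Tprop, Tprop = 20 ms)
Time until first ACK returns = Ttrans + RTT = 1 + 40 = 41 ms
Need W * Ttrans >= Ttrans + RTT  ->  W >= (Ttrans + RTT) / Ttrans
(Ttrans + RTT) / Ttrans = 41 / 1 = 41
W_min = ceil(41) = 41

41


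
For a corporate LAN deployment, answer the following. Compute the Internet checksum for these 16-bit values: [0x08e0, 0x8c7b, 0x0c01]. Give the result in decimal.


Given words: [0x08e0, 0x8c7b, 0x0c01]
Step 1: Sum all words
Raw sum = 2272 + 35963 + 3073 = 41308
One's complement = ~41308 & 0xFFFF = 24227

24227


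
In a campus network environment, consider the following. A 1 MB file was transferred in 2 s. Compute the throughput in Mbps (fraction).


Given: file = 1 MB, time = 2 s
File in Mb = 1 * 8 = 8 Mb
Throughput = 8 / 2 Mbps
Throughput = 4 Mbps

4


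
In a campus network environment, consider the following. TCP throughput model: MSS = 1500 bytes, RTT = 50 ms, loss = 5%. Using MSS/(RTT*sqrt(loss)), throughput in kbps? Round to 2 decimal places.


Given: MSS = 1500 bytes, RTT = 50 ms, loss = 5%
RTT in seconds = 50 / 1000 = 0.05
Loss rate = 5% = 0.05
sqrt(loss) = sqrt(0.05) = 0.223606797750
Throughput (bytes/s) = 1500 / (0.05 * 0.223606797750) = 134164.0786
Throughput (kbps) = 134164.0786 * 8 / 1000 = 1073.312629 -> 1073.31 kbps (2 dp)

1073.31


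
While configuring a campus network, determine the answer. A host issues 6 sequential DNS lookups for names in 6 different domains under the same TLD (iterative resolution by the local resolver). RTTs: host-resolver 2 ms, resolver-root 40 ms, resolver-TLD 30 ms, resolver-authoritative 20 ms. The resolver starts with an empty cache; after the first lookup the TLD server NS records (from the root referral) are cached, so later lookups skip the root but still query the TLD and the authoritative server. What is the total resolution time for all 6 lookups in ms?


Lookup 1 (cold cache): local + root + TLD + auth = 2 + 40 + 30 + 20 = 92 ms
Lookups 2..6 (TLD NS cached -> skip root; new domain -> still ask TLD and auth): local + TLD + auth = 2 + 30 + 20 = 52 ms each
Remaining 5 lookups: 5 * 52 = 260 ms
Total = 92 + 260 = 352 ms

352


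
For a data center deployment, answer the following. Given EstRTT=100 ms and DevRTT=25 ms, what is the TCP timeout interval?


Given: EstRTT = 100 ms, DevRTT = 25 ms
Timeout = EstRTT + 4 * DevRTT
4 * DevRTT = 4 * 25 = 100
Timeout = 100 + 100 = 200 ms

200


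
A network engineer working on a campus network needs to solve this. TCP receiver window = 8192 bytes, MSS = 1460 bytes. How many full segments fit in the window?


Given: RWND = 8192 bytes, MSS = 1460 bytes
Full segments = floor(RWND / MSS)
Full segments = floor(8192 / 1460)
Full segments = floor(5.611) = 5

5


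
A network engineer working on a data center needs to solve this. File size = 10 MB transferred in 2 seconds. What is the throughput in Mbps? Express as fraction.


Given: file = 10 MB, time = 2 s
File in Mb = 10 * 8 = 80 Mb
Throughput = 80 / 2 Mbps
Throughput = 40 Mbps

40


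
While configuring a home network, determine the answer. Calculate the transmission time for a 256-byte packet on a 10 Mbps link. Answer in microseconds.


Given: packet = 256 bytes, bandwidth = 10 Mbps
Packet in bits = 256 * 8 = 2048 bits
Bandwidth = 10 * 10^6 = 10000000 bps
Time = 2048 / 10000000 seconds
Time in us = 2048 * 10^6 / 10000000 = 204.8

204.8


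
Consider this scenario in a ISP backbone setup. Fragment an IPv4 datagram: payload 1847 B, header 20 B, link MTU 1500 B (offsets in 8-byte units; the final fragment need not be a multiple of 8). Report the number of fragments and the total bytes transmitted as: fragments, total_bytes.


Max data per non-final fragment = floor((MTU - header)/8)*8 = floor((1500 - 20)/8)*8 = floor(1480/8)*8 = 1480 B
Final fragment needs no 8-byte alignment: it can carry up to MTU - header = 1480 B
Non-final fragments needed = ceil((payload - 1480) / 1480) = ceil(367/1480) = ceil(0.2480) = 1
Number of fragments = 1 + 1 = 2
Fragment sizes (data): 1 * 1480 B + 367 B (last, 367 <= 1480 OK)
Total bytes sent = payload + n_frags * header = 1847 + 2*20 = 1847 + 40 = 1887 B

2, 1887


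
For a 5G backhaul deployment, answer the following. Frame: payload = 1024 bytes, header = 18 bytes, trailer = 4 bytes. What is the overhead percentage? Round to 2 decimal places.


Given: payload = 1024 B, header = 18 B, trailer = 4 B
Overhead bytes = header + trailer = 18 + 4 = 22
Total frame = payload + overhead = 1024 + 22 = 1046
Overhead % = 22 / 1046 * 100 = 2.1033% -> 2.10% (2 dp)

2.10


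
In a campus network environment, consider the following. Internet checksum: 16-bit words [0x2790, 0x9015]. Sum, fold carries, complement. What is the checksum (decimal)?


Given words: [0x2790, 0x9015]
Step 1: Sum all words
Raw sum = 10128 + 36885 = 47013
One's complement = ~47013 & 0xFFFF = 18522

18522


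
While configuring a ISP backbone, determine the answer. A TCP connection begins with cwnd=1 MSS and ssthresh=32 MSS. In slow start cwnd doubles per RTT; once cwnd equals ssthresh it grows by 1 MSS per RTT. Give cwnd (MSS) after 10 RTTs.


RTT 0: cwnd = 1 MSS (initial)
RTT 1: cwnd = 2 MSS (slow start, doubled)
RTT 2: cwnd = 4 MSS (slow start, doubled)
RTT 3: cwnd = 8 MSS (slow start, doubled)
RTT 4: cwnd = 16 MSS (slow start, doubled)
RTT 5: cwnd = 32 MSS (slow start, doubled)
RTT 6: cwnd = 33 MSS (congestion avoidance, +1)
RTT 7: cwnd = 34 MSS (congestion avoidance, +1)
RTT 8: cwnd = 35 MSS (congestion avoidance, +1)
RTT 9: cwnd = 36 MSS (congestion avoidance, +1)
RTT 10: cwnd = 37 MSS (congestion avoidance, +1)

37


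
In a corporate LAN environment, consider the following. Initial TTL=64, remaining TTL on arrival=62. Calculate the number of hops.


Given: initial TTL = 64, received TTL = 62
Hops = initial TTL - received TTL
Hops = 64 - 62 = 2

2


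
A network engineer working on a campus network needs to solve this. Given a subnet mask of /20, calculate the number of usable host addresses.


Given: subnet mask /20
Host bits = 32 - 20 = 12
Total addresses = 2^12 = 4096
Usable hosts = 4096 - 2 (network + broadcast) = 4094

4094


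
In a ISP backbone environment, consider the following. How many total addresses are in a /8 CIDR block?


Given: CIDR prefix /8
Host bits = 32 - 8 = 24
Total addresses = 2^24 = 16777216

16777216


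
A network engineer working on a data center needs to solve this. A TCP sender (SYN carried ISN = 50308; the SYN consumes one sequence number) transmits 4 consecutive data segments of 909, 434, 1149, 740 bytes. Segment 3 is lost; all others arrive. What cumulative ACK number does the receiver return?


SYN uses sequence number 50308; first data byte = ISN + 1 = 50309.
Segment 1: SEQ = 50309, len = 909 B, covers [50309, 51217]
Segment 2: SEQ = 51218, len = 434 B, covers [51218, 51651]
Segment 3: SEQ = 51652, len = 1149 B, covers [51652, 52800] [LOST]
Segment 4: SEQ = 52801, len = 740 B, covers [52801, 53540]
In-order data received: bytes [50309, 51651] (segments 1..2).
Segment 3 missing -> gap begins at byte 51652; later segments buffered out of order.
Cumulative ACK = next expected in-order byte = 50309 + 909 + 434 = 51652

51652


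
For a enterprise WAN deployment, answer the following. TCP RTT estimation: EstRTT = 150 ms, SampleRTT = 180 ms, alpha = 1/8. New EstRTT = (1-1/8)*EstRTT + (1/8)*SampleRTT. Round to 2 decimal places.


Given: EstRTT = 150 ms, SampleRTT = 180 ms, alpha = 1/8
New EstRTT = (1 - alpha) * EstRTT + alpha * SampleRTT
(7/8) * 150 = 131.25
(1/8) * 180 = 22.5
New EstRTT = 131.25 + 22.5 = 153.75 ms -> 153.75 ms (2 dp)

153.75


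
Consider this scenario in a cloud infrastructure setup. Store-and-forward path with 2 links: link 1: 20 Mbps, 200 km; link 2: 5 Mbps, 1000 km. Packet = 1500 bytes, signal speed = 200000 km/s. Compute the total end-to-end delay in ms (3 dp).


Packet = 1500 bytes = 12000 bits. Store-and-forward: sum (t_trans + t_prop) per link.
Link 1: t_trans = 12000/(20*10^6) s = 0.6000 ms; t_prop = 200/200000 s = 1.0000 ms; subtotal = 1.6000 ms
Link 2: t_trans = 12000/(5*10^6) s = 2.4000 ms; t_prop = 1000/200000 s = 5.0000 ms; subtotal = 7.4000 ms
End-to-end = 1.6000 + 7.4000 = 9.0000 ms -> 9.000 ms (3 dp)

9.000


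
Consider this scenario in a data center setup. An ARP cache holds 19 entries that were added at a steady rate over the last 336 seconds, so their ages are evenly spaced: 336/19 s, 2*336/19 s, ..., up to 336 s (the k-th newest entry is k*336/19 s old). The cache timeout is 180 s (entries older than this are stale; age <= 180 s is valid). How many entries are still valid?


Ages are k * 336/19 s for k = 1..19 (spacing = 17.6842 s).
Entry k is valid iff k * 336/19 <= 180 iff k <= 19 * 180 / 336 = 10.1786
n_valid = floor(10.1786) = 10
(n_stale = 19 - 10 = 9)

10


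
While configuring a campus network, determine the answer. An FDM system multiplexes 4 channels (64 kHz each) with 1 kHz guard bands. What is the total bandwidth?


Given: 4 channels, 64 kHz each, guard = 1 kHz
Channel bandwidth = 4 * 64 = 256 kHz
Guard bands = 3 gaps * 1 kHz = 3 kHz
Total = 256 + 3 = 259 kHz

259


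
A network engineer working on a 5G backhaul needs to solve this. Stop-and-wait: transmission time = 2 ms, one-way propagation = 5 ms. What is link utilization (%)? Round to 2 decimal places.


Given: Ttrans = 2 ms, Tprop = 5 ms
RTT = 2 * Tprop = 2 * 5 = 10 ms
U = Ttrans / (Ttrans + RTT)
U = 2 / (2 + 10)
U = 2 / 12 = 0.166667
U% = 16.67%

16.67


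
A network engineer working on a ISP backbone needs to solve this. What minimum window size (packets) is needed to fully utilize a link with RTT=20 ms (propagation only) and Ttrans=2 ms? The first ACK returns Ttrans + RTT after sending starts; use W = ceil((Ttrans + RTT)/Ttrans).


Given: Ttrans = 2 ms, RTT = 20 ms (= 2 * Tprop, Tprop = 10 ms)
Time until first ACK returns = Ttrans + RTT = 2 + 20 = 22 ms
Need W * Ttrans >= Ttrans + RTT  ->  W >= (Ttrans + RTT) / Ttrans
(Ttrans + RTT) / Ttrans = 22 / 2 = 11
W_min = ceil(11) = 11

11


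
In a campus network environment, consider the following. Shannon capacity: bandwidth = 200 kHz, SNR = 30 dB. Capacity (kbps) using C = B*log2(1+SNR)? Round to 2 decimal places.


Given: B = 200 kHz, SNR = 30 dB
SNR linear = 10^(30/10) = 1000
1 + SNR = 1001
log2(1001) = 9.9672262588
C = 200 * 1000 * 9.9672262588 = 1993445.2518 bps
C = 1993.445252 kbps -> 1993.45 kbps (2 dp)

1993.45


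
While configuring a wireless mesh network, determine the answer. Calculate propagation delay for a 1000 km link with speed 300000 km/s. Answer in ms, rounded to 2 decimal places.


Given: distance = 1000 km, speed = 300000 km/s
Delay = distance / speed = 1000 / 300000 seconds
Delay in ms = 1000 * 1000 / 300000
Delay = 3.3333 ms
Rounded to 2 dp = 3.33 ms

3.33


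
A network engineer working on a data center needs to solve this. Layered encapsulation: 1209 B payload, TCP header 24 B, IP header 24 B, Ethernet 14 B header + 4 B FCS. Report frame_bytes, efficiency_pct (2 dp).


TCP segment = 1209 + 24 = 1233 B
IP packet = 1233 + 24 = 1257 B
Ethernet frame = 1257 + 14 + 4 = 1275 B
Efficiency = app / frame = 1209 / 1275 = 0.948235 = 94.8235% -> 94.82% (2 dp)

1275, 94.82


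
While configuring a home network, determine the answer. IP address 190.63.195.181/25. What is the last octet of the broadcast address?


Given: IP = 190.63.195.181, prefix = /25
Host bits = 32 - 25 = 7
Network last octet = 181 AND mask = 128
Host part size = 2^7 - 1 = 127
Broadcast last octet = 128 OR 127 = 255

255


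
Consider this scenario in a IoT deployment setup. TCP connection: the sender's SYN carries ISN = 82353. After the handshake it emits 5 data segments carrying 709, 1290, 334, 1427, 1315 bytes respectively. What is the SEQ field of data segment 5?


The SYN occupies sequence number ISN = 82353, so the first data byte is ISN + 1 = 82354.
SEQ of data segment i = (ISN + 1) + sum of payload sizes of segments 1..i-1.
Segment 1: SEQ = 82354, payload = 709 bytes
Segment 2: SEQ = 83063, payload = 1290 bytes
Segment 3: SEQ = 84353, payload = 334 bytes
Segment 4: SEQ = 84687, payload = 1427 bytes
Segment 5: SEQ = 86114, payload = 1315 bytes
SEQ of segment 5 = 82354 + 709 + 1290 + 334 + 1427 = 86114

86114


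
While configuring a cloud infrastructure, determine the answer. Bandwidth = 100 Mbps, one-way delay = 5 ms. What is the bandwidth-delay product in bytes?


Given: bandwidth = 100 Mbps, delay = 5 ms
BDP in bits = 100 * 10^6 * 5 / 1000
BDP in bits = 500000
BDP in bytes = 500000 / 8 = 62500

62500


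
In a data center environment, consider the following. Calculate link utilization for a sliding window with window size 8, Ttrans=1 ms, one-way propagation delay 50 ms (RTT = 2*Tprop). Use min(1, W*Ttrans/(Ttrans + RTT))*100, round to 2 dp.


Given: W = 8, Ttrans = 1 ms, RTT = 100 ms (= 2 * Tprop, Tprop = 50 ms)
Cycle time = Ttrans + RTT = 1 + 100 = 101 ms (first packet sent until its ACK returns)
W * Ttrans = 8 * 1 = 8 ms of sending per cycle
W * Ttrans / (Ttrans + RTT) = 8 / 101 = 0.079208
U = min(1, 0.079208) = 0.079208
U% = 7.92%

7.92


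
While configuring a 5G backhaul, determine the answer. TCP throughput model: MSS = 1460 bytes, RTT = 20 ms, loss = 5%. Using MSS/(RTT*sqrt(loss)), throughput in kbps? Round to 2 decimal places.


Given: MSS = 1460 bytes, RTT = 20 ms, loss = 5%
RTT in seconds = 20 / 1000 = 0.02
Loss rate = 5% = 0.05
sqrt(loss) = sqrt(0.05) = 0.223606797750
Throughput (bytes/s) = 1460 / (0.02 * 0.223606797750) = 326465.9247
Throughput (kbps) = 326465.9247 * 8 / 1000 = 2611.727398 -> 2611.73 kbps (2 dp)

2611.73


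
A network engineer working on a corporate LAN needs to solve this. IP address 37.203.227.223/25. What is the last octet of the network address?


Given: IP = 37.203.227.223, prefix = /25
Subnet mask = 255.255.255.128
Last octet of IP: 223
Last octet of mask: 128
Network last octet = 223 AND 128 = 128

128


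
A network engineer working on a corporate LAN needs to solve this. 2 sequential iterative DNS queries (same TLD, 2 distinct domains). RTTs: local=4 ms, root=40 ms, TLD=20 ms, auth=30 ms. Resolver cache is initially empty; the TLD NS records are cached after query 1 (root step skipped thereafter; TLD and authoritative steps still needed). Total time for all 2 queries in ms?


Lookup 1 (cold cache): local + root + TLD + auth = 4 + 40 + 20 + 30 = 94 ms
Lookups 2..2 (TLD NS cached -> skip root; new domain -> still ask TLD and auth): local + TLD + auth = 4 + 20 + 30 = 54 ms each
Remaining 1 lookups: 1 * 54 = 54 ms
Total = 94 + 54 = 148 ms

148


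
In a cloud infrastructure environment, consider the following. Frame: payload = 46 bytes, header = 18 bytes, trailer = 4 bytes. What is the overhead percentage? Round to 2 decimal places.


Given: payload = 46 B, header = 18 B, trailer = 4 B
Overhead bytes = header + trailer = 18 + 4 = 22
Total frame = payload + overhead = 46 + 22 = 68
Overhead % = 22 / 68 * 100 = 32.3529% -> 32.35% (2 dp)

32.35


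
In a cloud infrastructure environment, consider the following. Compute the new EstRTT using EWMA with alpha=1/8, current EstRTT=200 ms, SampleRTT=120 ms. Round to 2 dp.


Given: EstRTT = 200 ms, SampleRTT = 120 ms, alpha = 1/8
New EstRTT = (1 - alpha) * EstRTT + alpha * SampleRTT
(7/8) * 200 = 175
(1/8) * 120 = 15
New EstRTT = 175 + 15 = 190 ms -> 190.00 ms (2 dp)

190.00


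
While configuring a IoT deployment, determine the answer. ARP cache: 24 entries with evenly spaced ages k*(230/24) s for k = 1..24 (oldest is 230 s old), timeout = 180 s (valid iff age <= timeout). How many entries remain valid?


Ages are k * 230/24 s for k = 1..24 (spacing = 9.5833 s).
Entry k is valid iff k * 230/24 <= 180 iff k <= 24 * 180 / 230 = 18.7826
n_valid = floor(18.7826) = 18
(n_stale = 24 - 18 = 6)

18


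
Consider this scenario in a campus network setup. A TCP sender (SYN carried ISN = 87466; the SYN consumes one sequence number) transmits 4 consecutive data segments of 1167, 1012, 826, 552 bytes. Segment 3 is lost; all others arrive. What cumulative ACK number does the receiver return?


SYN uses sequence number 87466; first data byte = ISN + 1 = 87467.
Segment 1: SEQ = 87467, len = 1167 B, covers [87467, 88633]
Segment 2: SEQ = 88634, len = 1012 B, covers [88634, 89645]
Segment 3: SEQ = 89646, len = 826 B, covers [89646, 90471] [LOST]
Segment 4: SEQ = 90472, len = 552 B, covers [90472, 91023]
In-order data received: bytes [87467, 89645] (segments 1..2).
Segment 3 missing -> gap begins at byte 89646; later segments buffered out of order.
Cumulative ACK = next expected in-order byte = 87467 + 1167 + 1012 = 89646

89646


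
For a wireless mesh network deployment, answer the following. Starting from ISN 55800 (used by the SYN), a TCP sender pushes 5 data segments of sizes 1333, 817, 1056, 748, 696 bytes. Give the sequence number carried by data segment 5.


The SYN occupies sequence number ISN = 55800, so the first data byte is ISN + 1 = 55801.
SEQ of data segment i = (ISN + 1) + sum of payload sizes of segments 1..i-1.
Segment 1: SEQ = 55801, payload = 1333 bytes
Segment 2: SEQ = 57134, payload = 817 bytes
Segment 3: SEQ = 57951, payload = 1056 bytes
Segment 4: SEQ = 59007, payload = 748 bytes
Segment 5: SEQ = 59755, payload = 696 bytes
SEQ of segment 5 = 55801 + 1333 + 817 + 1056 + 748 = 59755

59755


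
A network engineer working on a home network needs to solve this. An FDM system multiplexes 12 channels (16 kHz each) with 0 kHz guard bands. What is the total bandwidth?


Given: 12 channels, 16 kHz each, guard = 0 kHz
Channel bandwidth = 12 * 16 = 192 kHz
Guard bands = 11 gaps * 0 kHz = 0 kHz
Total = 192 + 0 = 192 kHz

192


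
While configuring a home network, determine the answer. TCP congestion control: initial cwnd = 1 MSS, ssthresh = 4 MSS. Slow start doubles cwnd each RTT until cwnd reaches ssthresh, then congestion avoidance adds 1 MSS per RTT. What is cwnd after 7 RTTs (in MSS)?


RTT 0: cwnd = 1 MSS (initial)
RTT 1: cwnd = 2 MSS (slow start, doubled)
RTT 2: cwnd = 4 MSS (slow start, doubled)
RTT 3: cwnd = 5 MSS (congestion avoidance, +1)
RTT 4: cwnd = 6 MSS (congestion avoidance, +1)
RTT 5: cwnd = 7 MSS (congestion avoidance, +1)
RTT 6: cwnd = 8 MSS (congestion avoidance, +1)
RTT 7: cwnd = 9 MSS (congestion avoidance, +1)

9


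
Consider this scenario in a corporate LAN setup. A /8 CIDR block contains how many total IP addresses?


Given: CIDR prefix /8
Host bits = 32 - 8 = 24
Total addresses = 2^24 = 16777216

16777216


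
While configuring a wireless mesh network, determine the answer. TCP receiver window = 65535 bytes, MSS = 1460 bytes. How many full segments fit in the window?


Given: RWND = 65535 bytes, MSS = 1460 bytes
Full segments = floor(RWND / MSS)
Full segments = floor(65535 / 1460)
Full segments = floor(44.887) = 44

44


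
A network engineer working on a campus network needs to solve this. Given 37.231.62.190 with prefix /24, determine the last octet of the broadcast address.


Given: IP = 37.231.62.190, prefix = /24
Host bits = 32 - 24 = 8
Network last octet = 190 AND mask = 0
Host part size = 2^8 - 1 = 255
Broadcast last octet = 0 OR 255 = 255

255


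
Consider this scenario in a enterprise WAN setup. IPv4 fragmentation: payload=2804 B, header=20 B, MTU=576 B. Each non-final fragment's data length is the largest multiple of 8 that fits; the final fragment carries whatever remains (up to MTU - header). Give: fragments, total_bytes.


Max data per non-final fragment = floor((MTU - header)/8)*8 = floor((576 - 20)/8)*8 = floor(556/8)*8 = 552 B
Final fragment needs no 8-byte alignment: it can carry up to MTU - header = 556 B
Non-final fragments needed = ceil((payload - 556) / 552) = ceil(2248/552) = ceil(4.0725) = 5
Number of fragments = 5 + 1 = 6
Fragment sizes (data): 5 * 552 B + 44 B (last, 44 <= 556 OK)
Total bytes sent = payload + n_frags * header = 2804 + 6*20 = 2804 + 120 = 2924 B

6, 2924


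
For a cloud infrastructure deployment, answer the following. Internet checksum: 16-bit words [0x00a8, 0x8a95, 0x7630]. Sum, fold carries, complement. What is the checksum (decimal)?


Given words: [0x00a8, 0x8a95, 0x7630]
Step 1: Sum all words
Raw sum = 168 + 35477 + 30256 = 65901
Step 2: Fold carry: (365 + 1) = 366
One's complement = ~366 & 0xFFFF = 65169

65169


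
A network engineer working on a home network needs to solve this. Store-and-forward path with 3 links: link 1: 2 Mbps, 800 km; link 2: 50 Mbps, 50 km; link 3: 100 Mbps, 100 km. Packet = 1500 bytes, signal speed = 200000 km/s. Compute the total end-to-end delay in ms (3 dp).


Packet = 1500 bytes = 12000 bits. Store-and-forward: sum (t_trans + t_prop) per link.
Link 1: t_trans = 12000/(2*10^6) s = 6.0000 ms; t_prop = 800/200000 s = 4.0000 ms; subtotal = 10.0000 ms
Link 2: t_trans = 12000/(50*10^6) s = 0.2400 ms; t_prop = 50/200000 s = 0.2500 ms; subtotal = 0.4900 ms
Link 3: t_trans = 12000/(100*10^6) s = 0.1200 ms; t_prop = 100/200000 s = 0.5000 ms; subtotal = 0.6200 ms
End-to-end = 10.0000 + 0.4900 + 0.6200 = 11.1100 ms -> 11.110 ms (3 dp)

11.110


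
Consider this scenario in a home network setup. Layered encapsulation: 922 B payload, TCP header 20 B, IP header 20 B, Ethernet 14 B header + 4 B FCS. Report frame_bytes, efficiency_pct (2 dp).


TCP segment = 922 + 20 = 942 B
IP packet = 942 + 20 = 962 B
Ethernet frame = 962 + 14 + 4 = 980 B
Efficiency = app / frame = 922 / 980 = 0.940816 = 94.0816% -> 94.08% (2 dp)

980, 94.08


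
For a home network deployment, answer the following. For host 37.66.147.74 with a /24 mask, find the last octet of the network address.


Given: IP = 37.66.147.74, prefix = /24
Subnet mask = 255.255.255.0
Last octet of IP: 74
Last octet of mask: 0
Network last octet = 74 AND 0 = 0

0


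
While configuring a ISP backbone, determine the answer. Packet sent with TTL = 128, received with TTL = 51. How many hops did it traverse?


Given: initial TTL = 128, received TTL = 51
Hops = initial TTL - received TTL
Hops = 128 - 51 = 77

77


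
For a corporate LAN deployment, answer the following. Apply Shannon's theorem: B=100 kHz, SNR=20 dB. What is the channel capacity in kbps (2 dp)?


Given: B = 100 kHz, SNR = 20 dB
SNR linear = 10^(20/10) = 100
1 + SNR = 101
log2(101) = 6.6582114828
C = 100 * 1000 * 6.6582114828 = 665821.1483 bps
C = 665.821148 kbps -> 665.82 kbps (2 dp)

665.82


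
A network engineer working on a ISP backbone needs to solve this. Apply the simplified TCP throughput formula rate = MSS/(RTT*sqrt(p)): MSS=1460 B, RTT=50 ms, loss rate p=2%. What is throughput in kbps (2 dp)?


Given: MSS = 1460 bytes, RTT = 50 ms, loss = 2%
RTT in seconds = 50 / 1000 = 0.05
Loss rate = 2% = 0.02
sqrt(loss) = sqrt(0.02) = 0.141421356237
Throughput (bytes/s) = 1460 / (0.05 * 0.141421356237) = 206475.1801
Throughput (kbps) = 206475.1801 * 8 / 1000 = 1651.801441 -> 1651.80 kbps (2 dp)

1651.80


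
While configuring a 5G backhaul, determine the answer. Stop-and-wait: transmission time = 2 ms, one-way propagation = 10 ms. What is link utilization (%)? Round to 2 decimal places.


Given: Ttrans = 2 ms, Tprop = 10 ms
RTT = 2 * Tprop = 2 * 10 = 20 ms
U = Ttrans / (Ttrans + RTT)
U = 2 / (2 + 20)
U = 2 / 22 = 0.090909
U% = 9.09%

9.09


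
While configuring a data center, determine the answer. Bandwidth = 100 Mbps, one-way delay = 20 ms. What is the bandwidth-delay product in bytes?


Given: bandwidth = 100 Mbps, delay = 20 ms
BDP in bits = 100 * 10^6 * 20 / 1000
BDP in bits = 2000000
BDP in bytes = 2000000 / 8 = 250000

250000


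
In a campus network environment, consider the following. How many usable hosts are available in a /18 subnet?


Given: subnet mask /18
Host bits = 32 - 18 = 14
Total addresses = 2^14 = 16384
Usable hosts = 16384 - 2 (network + broadcast) = 16382

16382


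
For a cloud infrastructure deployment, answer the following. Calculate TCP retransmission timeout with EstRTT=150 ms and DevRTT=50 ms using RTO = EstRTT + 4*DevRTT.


Given: EstRTT = 150 ms, DevRTT = 50 ms
Timeout = EstRTT + 4 * DevRTT
4 * DevRTT = 4 * 50 = 200
Timeout = 150 + 200 = 350 ms

350


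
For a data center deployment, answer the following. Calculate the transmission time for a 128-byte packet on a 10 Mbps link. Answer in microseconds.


Given: packet = 128 bytes, bandwidth = 10 Mbps
Packet in bits = 128 * 8 = 1024 bits
Bandwidth = 10 * 10^6 = 10000000 bps
Time = 1024 / 10000000 seconds
Time in us = 1024 * 10^6 / 10000000 = 102.4

102.4


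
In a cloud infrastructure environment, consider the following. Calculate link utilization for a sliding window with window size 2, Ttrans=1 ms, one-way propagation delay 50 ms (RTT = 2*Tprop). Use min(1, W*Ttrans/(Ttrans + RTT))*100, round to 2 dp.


Given: W = 2, Ttrans = 1 ms, RTT = 100 ms (= 2 * Tprop, Tprop = 50 ms)
Cycle time = Ttrans + RTT = 1 + 100 = 101 ms (first packet sent until its ACK returns)
W * Ttrans = 2 * 1 = 2 ms of sending per cycle
W * Ttrans / (Ttrans + RTT) = 2 / 101 = 0.019802
U = min(1, 0.019802) = 0.019802
U% = 1.98%

1.98


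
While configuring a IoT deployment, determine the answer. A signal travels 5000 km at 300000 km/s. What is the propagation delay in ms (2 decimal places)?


Given: distance = 5000 km, speed = 300000 km/s
Delay = distance / speed = 5000 / 300000 seconds
Delay in ms = 5000 * 1000 / 300000
Delay = 16.6667 ms
Rounded to 2 dp = 16.67 ms

16.67


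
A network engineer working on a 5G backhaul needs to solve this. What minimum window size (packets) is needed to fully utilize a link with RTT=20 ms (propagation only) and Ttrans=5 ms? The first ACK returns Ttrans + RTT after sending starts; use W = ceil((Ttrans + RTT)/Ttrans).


Given: Ttrans = 5 ms, RTT = 20 ms (= 2 * Tprop, Tprop = 10 ms)
Time until first ACK returns = Ttrans + RTT = 5 + 20 = 25 ms
Need W * Ttrans >= Ttrans + RTT  ->  W >= (Ttrans + RTT) / Ttrans
(Ttrans + RTT) / Ttrans = 25 / 5 = 5
W_min = ceil(5) = 5

5


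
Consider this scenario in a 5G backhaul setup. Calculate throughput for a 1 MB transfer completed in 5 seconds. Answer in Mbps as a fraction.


Given: file = 1 MB, time = 5 s
File in Mb = 1 * 8 = 8 Mb
Throughput = 8 / 5 Mbps
Throughput = 8/5 Mbps

8/5


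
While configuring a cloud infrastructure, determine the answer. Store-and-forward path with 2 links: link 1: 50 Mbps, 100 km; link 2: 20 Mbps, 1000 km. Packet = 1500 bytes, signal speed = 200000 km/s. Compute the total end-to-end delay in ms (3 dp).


Packet = 1500 bytes = 12000 bits. Store-and-forward: sum (t_trans + t_prop) per link.
Link 1: t_trans = 12000/(50*10^6) s = 0.2400 ms; t_prop = 100/200000 s = 0.5000 ms; subtotal = 0.7400 ms
Link 2: t_trans = 12000/(20*10^6) s = 0.6000 ms; t_prop = 1000/200000 s = 5.0000 ms; subtotal = 5.6000 ms
End-to-end = 0.7400 + 5.6000 = 6.3400 ms -> 6.340 ms (3 dp)

6.340


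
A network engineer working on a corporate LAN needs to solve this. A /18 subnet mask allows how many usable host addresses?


Given: subnet mask /18
Host bits = 32 - 18 = 14
Total addresses = 2^14 = 16384
Usable hosts = 16384 - 2 (network + broadcast) = 16382

16382


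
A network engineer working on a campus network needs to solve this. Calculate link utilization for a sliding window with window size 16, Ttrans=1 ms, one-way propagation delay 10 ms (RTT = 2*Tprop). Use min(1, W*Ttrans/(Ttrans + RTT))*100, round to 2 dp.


Given: W = 16, Ttrans = 1 ms, RTT = 20 ms (= 2 * Tprop, Tprop = 10 ms)
Cycle time = Ttrans + RTT = 1 + 20 = 21 ms (first packet sent until its ACK returns)
W * Ttrans = 16 * 1 = 16 ms of sending per cycle
W * Ttrans / (Ttrans + RTT) = 16 / 21 = 0.761905
U = min(1, 0.761905) = 0.761905
U% = 76.19%

76.19


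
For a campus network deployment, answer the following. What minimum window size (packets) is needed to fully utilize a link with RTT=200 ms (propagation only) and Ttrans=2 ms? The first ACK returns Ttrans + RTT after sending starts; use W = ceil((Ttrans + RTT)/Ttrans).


Given: Ttrans = 2 ms, RTT = 200 ms (= 2 * Tprop, Tprop = 100 ms)
Time until first ACK returns = Ttrans + RTT = 2 + 200 = 202 ms
Need W * Ttrans >= Ttrans + RTT  ->  W >= (Ttrans + RTT) / Ttrans
(Ttrans + RTT) / Ttrans = 202 / 2 = 101
W_min = ceil(101) = 101

101


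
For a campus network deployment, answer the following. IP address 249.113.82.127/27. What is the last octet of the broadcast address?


Given: IP = 249.113.82.127, prefix = /27
Host bits = 32 - 27 = 5
Network last octet = 127 AND mask = 96
Host part size = 2^5 - 1 = 31
Broadcast last octet = 96 OR 31 = 127

127


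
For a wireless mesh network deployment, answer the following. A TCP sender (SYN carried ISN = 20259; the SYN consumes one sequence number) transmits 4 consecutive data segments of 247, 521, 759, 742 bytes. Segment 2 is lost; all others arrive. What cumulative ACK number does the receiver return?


SYN uses sequence number 20259; first data byte = ISN + 1 = 20260.
Segment 1: SEQ = 20260, len = 247 B, covers [20260, 20506]
Segment 2: SEQ = 20507, len = 521 B, covers [20507, 21027] [LOST]
Segment 3: SEQ = 21028, len = 759 B, covers [21028, 21786]
Segment 4: SEQ = 21787, len = 742 B, covers [21787, 22528]
In-order data received: bytes [20260, 20506] (segments 1..1).
Segment 2 missing -> gap begins at byte 20507; later segments buffered out of order.
Cumulative ACK = next expected in-order byte = 20260 + 247 = 20507

20507


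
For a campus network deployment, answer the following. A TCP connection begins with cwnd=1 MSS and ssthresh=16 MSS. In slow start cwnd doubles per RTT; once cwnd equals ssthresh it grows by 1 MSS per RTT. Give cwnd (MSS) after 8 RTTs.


RTT 0: cwnd = 1 MSS (initial)
RTT 1: cwnd = 2 MSS (slow start, doubled)
RTT 2: cwnd = 4 MSS (slow start, doubled)
RTT 3: cwnd = 8 MSS (slow start, doubled)
RTT 4: cwnd = 16 MSS (slow start, doubled)
RTT 5: cwnd = 17 MSS (congestion avoidance, +1)
RTT 6: cwnd = 18 MSS (congestion avoidance, +1)
RTT 7: cwnd = 19 MSS (congestion avoidance, +1)
RTT 8: cwnd = 20 MSS (congestion avoidance, +1)

20


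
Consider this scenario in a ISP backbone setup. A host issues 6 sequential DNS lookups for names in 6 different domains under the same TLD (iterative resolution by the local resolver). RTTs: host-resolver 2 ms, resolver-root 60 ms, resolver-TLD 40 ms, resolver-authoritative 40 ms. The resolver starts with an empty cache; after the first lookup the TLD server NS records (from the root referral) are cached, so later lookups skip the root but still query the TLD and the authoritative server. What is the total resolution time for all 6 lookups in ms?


Lookup 1 (cold cache): local + root + TLD + auth = 2 + 60 + 40 + 40 = 142 ms
Lookups 2..6 (TLD NS cached -> skip root; new domain -> still ask TLD and auth): local + TLD + auth = 2 + 40 + 40 = 82 ms each
Remaining 5 lookups: 5 * 82 = 410 ms
Total = 142 + 410 = 552 ms

552


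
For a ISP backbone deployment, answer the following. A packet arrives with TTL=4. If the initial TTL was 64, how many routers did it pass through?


Given: initial TTL = 64, received TTL = 4
Hops = initial TTL - received TTL
Hops = 64 - 4 = 60

60


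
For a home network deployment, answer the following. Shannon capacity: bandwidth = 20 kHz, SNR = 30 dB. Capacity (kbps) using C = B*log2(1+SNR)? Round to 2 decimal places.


Given: B = 20 kHz, SNR = 30 dB
SNR linear = 10^(30/10) = 1000
1 + SNR = 1001
log2(1001) = 9.9672262588
C = 20 * 1000 * 9.9672262588 = 199344.5252 bps
C = 199.344525 kbps -> 199.34 kbps (2 dp)

199.34


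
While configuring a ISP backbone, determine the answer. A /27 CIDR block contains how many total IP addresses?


Given: CIDR prefix /27
Host bits = 32 - 27 = 5
Total addresses = 2^5 = 32

32


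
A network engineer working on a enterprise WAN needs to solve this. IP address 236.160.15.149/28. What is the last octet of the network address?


Given: IP = 236.160.15.149, prefix = /28
Subnet mask = 255.255.255.240
Last octet of IP: 149
Last octet of mask: 240
Network last octet = 149 AND 240 = 144

144


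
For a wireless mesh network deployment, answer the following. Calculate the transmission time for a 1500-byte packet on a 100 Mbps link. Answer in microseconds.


Given: packet = 1500 bytes, bandwidth = 100 Mbps
Packet in bits = 1500 * 8 = 12000 bits
Bandwidth = 100 * 10^6 = 100000000 bps
Time = 12000 / 100000000 seconds
Time in us = 12000 * 10^6 / 100000000 = 120

120


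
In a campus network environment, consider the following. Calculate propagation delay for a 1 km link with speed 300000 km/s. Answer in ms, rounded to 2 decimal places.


Given: distance = 1 km, speed = 300000 km/s
Delay = distance / speed = 1 / 300000 seconds
Delay in ms = 1 * 1000 / 300000
Delay = 0.0033 ms
Rounded to 2 dp = 0.00 ms

0.00


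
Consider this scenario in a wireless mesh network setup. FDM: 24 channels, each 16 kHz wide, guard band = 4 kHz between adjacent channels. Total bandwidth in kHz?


Given: 24 channels, 16 kHz each, guard = 4 kHz
Channel bandwidth = 24 * 16 = 384 kHz
Guard bands = 23 gaps * 4 kHz = 92 kHz
Total = 384 + 92 = 476 kHz

476
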